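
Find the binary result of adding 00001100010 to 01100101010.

Add column by column from the right: bit + bit + carry-in; write the sum mod 2, carry 1 when the sum is 2 or 3.
carry:  00011000100
        00001100010
+       01100101010
-------------------
       001110001100
(the carry out of the leftmost column, 0, becomes the leading bit)
Decimal check:
  00001100010 = 64 + 32 + 2 = 98
  01100101010 = 512 + 256 + 32 + 8 + 2 = 810
  98 + 810 = 908, and 001110001100 = 512 + 256 + 128 + 8 + 4 = 908 ✓



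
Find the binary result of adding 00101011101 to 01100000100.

Add column by column from the right: bit + bit + carry-in; write the sum mod 2, carry 1 when the sum is 2 or 3.
carry:  11000111000
        00101011101
+       01100000100
-------------------
       010001100001
(the carry out of the leftmost column, 0, becomes the leading bit)
Decimal check:
  00101011101 = 256 + 64 + 16 + 8 + 4 + 1 = 349
  01100000100 = 512 + 256 + 4 = 772
  349 + 772 = 1121, and 010001100001 = 1024 + 64 + 32 + 1 = 1121 ✓



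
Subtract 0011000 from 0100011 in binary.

Method 1 - Direct subtraction (column by column from the right: bit − bit − borrow-in; if negative, add 2 and borrow 1 from the next column):
borrow: 0110000
        0100011
-       0011000
---------------
        0001011

Method 2 - Add two's complement:
Two's complement of 0011000: invert → 1100111, add 1 → 1101000
  0100011
+ 1101000
---------
 10001011  (end carry out of the top bit = 1)
Discarding the end carry: 0001011
Decimal check:
  0100011 = 32 + 2 + 1 = 35
  0011000 = 16 + 8 = 24
  35 - 24 = 11, and 0001011 = 8 + 2 + 1 = 11 ✓



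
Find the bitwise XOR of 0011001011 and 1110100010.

XOR: 1 when bits differ
  0011001011
^ 1110100010
------------
  1101101001
Decimal: 203 ^ 930 = 873



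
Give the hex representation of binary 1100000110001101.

Group into 4-bit nibbles from right:
  1100 = C
  0001 = 1
  1000 = 8
  1101 = D
Result: C18D



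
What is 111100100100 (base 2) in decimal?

Sum of powers of 2 for each 1-bit:
2^2 + 2^5 + 2^8 + 2^9 + 2^10 + 2^11
= 4 + 32 + 256 + 512 + 1024 + 2048
= 3876



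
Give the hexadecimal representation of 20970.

Using repeated division by 16 (digits 10–15 are A–F):
20970 ÷ 16 = 1310 remainder 10 (A)
1310 ÷ 16 = 81 remainder 14 (E)
81 ÷ 16 = 5 remainder 1
5 ÷ 16 = 0 remainder 5
Reading remainders bottom to top: 51EA



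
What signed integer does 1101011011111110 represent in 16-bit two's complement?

Binary: 1101011011111110
Sign bit: 1 (negative)
Invert: 0010100100000001
Add 1:  0010100100000010
Magnitude: 0010100100000010 = 8192 + 2048 + 256 + 2 = 10498
Value: -10498



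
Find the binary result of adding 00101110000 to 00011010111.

Add column by column from the right: bit + bit + carry-in; write the sum mod 2, carry 1 when the sum is 2 or 3.
carry:  01111100000
        00101110000
+       00011010111
-------------------
       001001000111
(the carry out of the leftmost column, 0, becomes the leading bit)
Decimal check:
  00101110000 = 256 + 64 + 32 + 16 = 368
  00011010111 = 128 + 64 + 16 + 4 + 2 + 1 = 215
  368 + 215 = 583, and 001001000111 = 512 + 64 + 4 + 2 + 1 = 583 ✓



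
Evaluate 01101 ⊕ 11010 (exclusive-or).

XOR: 1 when bits differ
  01101
^ 11010
-------
  10111
Decimal: 13 ^ 26 = 23



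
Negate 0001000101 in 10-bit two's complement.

Original: 0001000101
Step 1 - Invert all bits: 1110111010
Step 2 - Add 1: 1110111011
Verification: 0001000101 + 1110111011 = 10000000000; discarding the end carry (carry out of the top bit) leaves the 10-bit value 0000000000, as required for x + (-x)



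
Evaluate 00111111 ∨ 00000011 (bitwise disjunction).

OR: 1 when either bit is 1
  00111111
| 00000011
----------
  00111111
Decimal: 63 | 3 = 63



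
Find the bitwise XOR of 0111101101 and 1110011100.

XOR: 1 when bits differ
  0111101101
^ 1110011100
------------
  1001110001
Decimal: 493 ^ 924 = 625



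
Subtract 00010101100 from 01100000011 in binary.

Method 1 - Direct subtraction (column by column from the right: bit − bit − borrow-in; if negative, add 2 and borrow 1 from the next column):
borrow: 00111111000
        01100000011
-       00010101100
-------------------
        01001010111

Method 2 - Add two's complement:
Two's complement of 00010101100: invert → 11101010011, add 1 → 11101010100
  01100000011
+ 11101010100
-------------
 101001010111  (end carry out of the top bit = 1)
Discarding the end carry: 01001010111
Decimal check:
  01100000011 = 512 + 256 + 2 + 1 = 771
  00010101100 = 128 + 32 + 8 + 4 = 172
  771 - 172 = 599, and 01001010111 = 512 + 64 + 16 + 4 + 2 + 1 = 599 ✓



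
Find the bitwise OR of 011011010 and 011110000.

OR: 1 when either bit is 1
  011011010
| 011110000
-----------
  011111010
Decimal: 218 | 240 = 250



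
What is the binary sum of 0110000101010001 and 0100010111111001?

Add column by column from the right: bit + bit + carry-in; write the sum mod 2, carry 1 when the sum is 2 or 3.
carry:  1000001111100010
        0110000101010001
+       0100010111111001
------------------------
       01010011101001010
(the carry out of the leftmost column, 0, becomes the leading bit)
Decimal check:
  0110000101010001 = 16384 + 8192 + 256 + 64 + 16 + 1 = 24913
  0100010111111001 = 16384 + 1024 + 256 + 128 + 64 + 32 + 16 + 8 + 1 = 17913
  24913 + 17913 = 42826, and 01010011101001010 = 32768 + 8192 + 1024 + 512 + 256 + 64 + 8 + 2 = 42826 ✓



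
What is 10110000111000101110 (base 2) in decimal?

Sum of powers of 2 for each 1-bit:
2^1 + 2^2 + 2^3 + 2^5 + 2^9 + 2^10 + 2^11 + 2^16 + 2^17 + 2^19
= 2 + 4 + 8 + 32 + 512 + 1024 + 2048 + 65536 + 131072 + 524288
= 724526



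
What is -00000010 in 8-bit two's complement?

Original: 00000010
Step 1 - Invert all bits: 11111101
Step 2 - Add 1: 11111110
Verification: 00000010 + 11111110 = 100000000; discarding the end carry (carry out of the top bit) leaves the 8-bit value 00000000, as required for x + (-x)



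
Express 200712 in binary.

Using repeated division by 2:
200712 ÷ 2 = 100356 remainder 0
100356 ÷ 2 = 50178 remainder 0
50178 ÷ 2 = 25089 remainder 0
25089 ÷ 2 = 12544 remainder 1
12544 ÷ 2 = 6272 remainder 0
6272 ÷ 2 = 3136 remainder 0
3136 ÷ 2 = 1568 remainder 0
1568 ÷ 2 = 784 remainder 0
784 ÷ 2 = 392 remainder 0
392 ÷ 2 = 196 remainder 0
196 ÷ 2 = 98 remainder 0
98 ÷ 2 = 49 remainder 0
49 ÷ 2 = 24 remainder 1
24 ÷ 2 = 12 remainder 0
12 ÷ 2 = 6 remainder 0
6 ÷ 2 = 3 remainder 0
3 ÷ 2 = 1 remainder 1
1 ÷ 2 = 0 remainder 1
Reading remainders bottom to top: 110001000000001000



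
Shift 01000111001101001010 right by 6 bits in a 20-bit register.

Original: 01000111001101001010 (decimal 291658)
Shift right by 6 positions
Drop the 6 low bits; fill with zeros on the left
Result: 00000001000111001101 (decimal 4557)
Equivalent: 291658 >> 6 = 291658 ÷ 2^6 = 4557



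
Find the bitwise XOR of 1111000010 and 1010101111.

XOR: 1 when bits differ
  1111000010
^ 1010101111
------------
  0101101101
Decimal: 962 ^ 687 = 365



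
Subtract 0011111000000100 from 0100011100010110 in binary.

Method 1 - Direct subtraction (column by column from the right: bit − bit − borrow-in; if negative, add 2 and borrow 1 from the next column):
borrow: 0111000000000000
        0100011100010110
-       0011111000000100
------------------------
        0000100100010010

Method 2 - Add two's complement:
Two's complement of 0011111000000100: invert → 1100000111111011, add 1 → 1100000111111100
  0100011100010110
+ 1100000111111100
------------------
 10000100100010010  (end carry out of the top bit = 1)
Discarding the end carry: 0000100100010010
Decimal check:
  0100011100010110 = 16384 + 1024 + 512 + 256 + 16 + 4 + 2 = 18198
  0011111000000100 = 8192 + 4096 + 2048 + 1024 + 512 + 4 = 15876
  18198 - 15876 = 2322, and 0000100100010010 = 2048 + 256 + 16 + 2 = 2322 ✓



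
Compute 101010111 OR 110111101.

OR: 1 when either bit is 1
  101010111
| 110111101
-----------
  111111111
Decimal: 343 | 445 = 511



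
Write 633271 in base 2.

Using repeated division by 2:
633271 ÷ 2 = 316635 remainder 1
316635 ÷ 2 = 158317 remainder 1
158317 ÷ 2 = 79158 remainder 1
79158 ÷ 2 = 39579 remainder 0
39579 ÷ 2 = 19789 remainder 1
19789 ÷ 2 = 9894 remainder 1
9894 ÷ 2 = 4947 remainder 0
4947 ÷ 2 = 2473 remainder 1
2473 ÷ 2 = 1236 remainder 1
1236 ÷ 2 = 618 remainder 0
618 ÷ 2 = 309 remainder 0
309 ÷ 2 = 154 remainder 1
154 ÷ 2 = 77 remainder 0
77 ÷ 2 = 38 remainder 1
38 ÷ 2 = 19 remainder 0
19 ÷ 2 = 9 remainder 1
9 ÷ 2 = 4 remainder 1
4 ÷ 2 = 2 remainder 0
2 ÷ 2 = 1 remainder 0
1 ÷ 2 = 0 remainder 1
Reading remainders bottom to top: 10011010100110110111



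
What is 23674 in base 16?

Using repeated division by 16 (digits 10–15 are A–F):
23674 ÷ 16 = 1479 remainder 10 (A)
1479 ÷ 16 = 92 remainder 7
92 ÷ 16 = 5 remainder 12 (C)
5 ÷ 16 = 0 remainder 5
Reading remainders bottom to top: 5C7A



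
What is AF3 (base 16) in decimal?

Expand by place value (powers of 16):
Digit values: A = 10, F = 15
AF3 = 10 × 16^2 + 15 × 16^1 + 3 × 16^0
= 10 × 256 + 15 × 16 + 3 × 1
= 2560 + 240 + 3
= 2803



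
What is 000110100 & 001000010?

AND: 1 only when both bits are 1
  000110100
& 001000010
-----------
  000000000
Decimal: 52 & 66 = 0



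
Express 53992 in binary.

Using repeated division by 2:
53992 ÷ 2 = 26996 remainder 0
26996 ÷ 2 = 13498 remainder 0
13498 ÷ 2 = 6749 remainder 0
6749 ÷ 2 = 3374 remainder 1
3374 ÷ 2 = 1687 remainder 0
1687 ÷ 2 = 843 remainder 1
843 ÷ 2 = 421 remainder 1
421 ÷ 2 = 210 remainder 1
210 ÷ 2 = 105 remainder 0
105 ÷ 2 = 52 remainder 1
52 ÷ 2 = 26 remainder 0
26 ÷ 2 = 13 remainder 0
13 ÷ 2 = 6 remainder 1
6 ÷ 2 = 3 remainder 0
3 ÷ 2 = 1 remainder 1
1 ÷ 2 = 0 remainder 1
Reading remainders bottom to top: 1101001011101000



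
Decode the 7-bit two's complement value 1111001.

Binary: 1111001
Sign bit: 1 (negative)
Invert: 0000110
Add 1:  0000111
Magnitude: 0000111 = 4 + 2 + 1 = 7
Value: -7



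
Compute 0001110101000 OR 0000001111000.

OR: 1 when either bit is 1
  0001110101000
| 0000001111000
---------------
  0001111111000
Decimal: 936 | 120 = 1016



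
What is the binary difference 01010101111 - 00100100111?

Method 1 - Direct subtraction (column by column from the right: bit − bit − borrow-in; if negative, add 2 and borrow 1 from the next column):
borrow: 01000000000
        01010101111
-       00100100111
-------------------
        00110001000

Method 2 - Add two's complement:
Two's complement of 00100100111: invert → 11011011000, add 1 → 11011011001
  01010101111
+ 11011011001
-------------
 100110001000  (end carry out of the top bit = 1)
Discarding the end carry: 00110001000
Decimal check:
  01010101111 = 512 + 128 + 32 + 8 + 4 + 2 + 1 = 687
  00100100111 = 256 + 32 + 4 + 2 + 1 = 295
  687 - 295 = 392, and 00110001000 = 256 + 128 + 8 = 392 ✓



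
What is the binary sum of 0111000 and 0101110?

Add column by column from the right: bit + bit + carry-in; write the sum mod 2, carry 1 when the sum is 2 or 3.
carry:  1110000
        0111000
+       0101110
---------------
       01100110
(the carry out of the leftmost column, 0, becomes the leading bit)
Decimal check:
  0111000 = 32 + 16 + 8 = 56
  0101110 = 32 + 8 + 4 + 2 = 46
  56 + 46 = 102, and 01100110 = 64 + 32 + 4 + 2 = 102 ✓



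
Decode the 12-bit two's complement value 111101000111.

Binary: 111101000111
Sign bit: 1 (negative)
Invert: 000010111000
Add 1:  000010111001
Magnitude: 000010111001 = 128 + 32 + 16 + 8 + 1 = 185
Value: -185



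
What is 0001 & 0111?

AND: 1 only when both bits are 1
  0001
& 0111
------
  0001
Decimal: 1 & 7 = 1



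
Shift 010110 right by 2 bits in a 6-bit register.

Original: 010110 (decimal 22)
Shift right by 2 positions
Drop the 2 low bits; fill with zeros on the left
Result: 000101 (decimal 5)
Equivalent: 22 >> 2 = 22 ÷ 2^2 = 5



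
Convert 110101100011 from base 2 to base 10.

Sum of powers of 2 for each 1-bit:
2^0 + 2^1 + 2^5 + 2^6 + 2^8 + 2^10 + 2^11
= 1 + 2 + 32 + 64 + 256 + 1024 + 2048
= 3427



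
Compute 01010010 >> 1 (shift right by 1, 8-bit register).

Original: 01010010 (decimal 82)
Shift right by 1 position
Drop the 1 low bit; fill with zero on the left
Result: 00101001 (decimal 41)
Equivalent: 82 >> 1 = 82 ÷ 2^1 = 41



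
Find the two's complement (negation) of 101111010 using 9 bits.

Original (sign bit 1, negative): 101111010
Step 1 - Invert all bits: 010000101
Step 2 - Add 1: 010000110
Verification: 101111010 + 010000110 = 1000000000; discarding the end carry (carry out of the top bit) leaves the 9-bit value 000000000, as required for x + (-x)



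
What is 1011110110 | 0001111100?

OR: 1 when either bit is 1
  1011110110
| 0001111100
------------
  1011111110
Decimal: 758 | 124 = 766



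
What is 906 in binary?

Using repeated division by 2:
906 ÷ 2 = 453 remainder 0
453 ÷ 2 = 226 remainder 1
226 ÷ 2 = 113 remainder 0
113 ÷ 2 = 56 remainder 1
56 ÷ 2 = 28 remainder 0
28 ÷ 2 = 14 remainder 0
14 ÷ 2 = 7 remainder 0
7 ÷ 2 = 3 remainder 1
3 ÷ 2 = 1 remainder 1
1 ÷ 2 = 0 remainder 1
Reading remainders bottom to top: 1110001010



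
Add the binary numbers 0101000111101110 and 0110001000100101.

Add column by column from the right: bit + bit + carry-in; write the sum mod 2, carry 1 when the sum is 2 or 3.
carry:  1000011111011000
        0101000111101110
+       0110001000100101
------------------------
       01011010000010011
(the carry out of the leftmost column, 0, becomes the leading bit)
Decimal check:
  0101000111101110 = 16384 + 4096 + 256 + 128 + 64 + 32 + 8 + 4 + 2 = 20974
  0110001000100101 = 16384 + 8192 + 512 + 32 + 4 + 1 = 25125
  20974 + 25125 = 46099, and 01011010000010011 = 32768 + 8192 + 4096 + 1024 + 16 + 2 + 1 = 46099 ✓



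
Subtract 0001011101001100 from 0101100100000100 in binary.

Method 1 - Direct subtraction (column by column from the right: bit − bit − borrow-in; if negative, add 2 and borrow 1 from the next column):
borrow: 0000111111110000
        0101100100000100
-       0001011101001100
------------------------
        0100000110111000

Method 2 - Add two's complement:
Two's complement of 0001011101001100: invert → 1110100010110011, add 1 → 1110100010110100
  0101100100000100
+ 1110100010110100
------------------
 10100000110111000  (end carry out of the top bit = 1)
Discarding the end carry: 0100000110111000
Decimal check:
  0101100100000100 = 16384 + 4096 + 2048 + 256 + 4 = 22788
  0001011101001100 = 4096 + 1024 + 512 + 256 + 64 + 8 + 4 = 5964
  22788 - 5964 = 16824, and 0100000110111000 = 16384 + 256 + 128 + 32 + 16 + 8 = 16824 ✓



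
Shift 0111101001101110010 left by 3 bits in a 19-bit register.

Original: 0111101001101110010 (decimal 250738)
Shift left by 3 positions
Append 3 zeros on the right and drop the 3 high bits that overflow the 19-bit width
Result: 1101001101110010000 (decimal 433040)
Equivalent: 250738 << 3 = 250738 × 2^3 = 2005904, truncated to 19 bits = 433040



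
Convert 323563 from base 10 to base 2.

Using repeated division by 2:
323563 ÷ 2 = 161781 remainder 1
161781 ÷ 2 = 80890 remainder 1
80890 ÷ 2 = 40445 remainder 0
40445 ÷ 2 = 20222 remainder 1
20222 ÷ 2 = 10111 remainder 0
10111 ÷ 2 = 5055 remainder 1
5055 ÷ 2 = 2527 remainder 1
2527 ÷ 2 = 1263 remainder 1
1263 ÷ 2 = 631 remainder 1
631 ÷ 2 = 315 remainder 1
315 ÷ 2 = 157 remainder 1
157 ÷ 2 = 78 remainder 1
78 ÷ 2 = 39 remainder 0
39 ÷ 2 = 19 remainder 1
19 ÷ 2 = 9 remainder 1
9 ÷ 2 = 4 remainder 1
4 ÷ 2 = 2 remainder 0
2 ÷ 2 = 1 remainder 0
1 ÷ 2 = 0 remainder 1
Reading remainders bottom to top: 1001110111111101011



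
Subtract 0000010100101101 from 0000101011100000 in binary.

Method 1 - Direct subtraction (column by column from the right: bit − bit − borrow-in; if negative, add 2 and borrow 1 from the next column):
borrow: 0000101001111110
        0000101011100000
-       0000010100101101
------------------------
        0000010110110011

Method 2 - Add two's complement:
Two's complement of 0000010100101101: invert → 1111101011010010, add 1 → 1111101011010011
  0000101011100000
+ 1111101011010011
------------------
 10000010110110011  (end carry out of the top bit = 1)
Discarding the end carry: 0000010110110011
Decimal check:
  0000101011100000 = 2048 + 512 + 128 + 64 + 32 = 2784
  0000010100101101 = 1024 + 256 + 32 + 8 + 4 + 1 = 1325
  2784 - 1325 = 1459, and 0000010110110011 = 1024 + 256 + 128 + 32 + 16 + 2 + 1 = 1459 ✓



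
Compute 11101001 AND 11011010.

AND: 1 only when both bits are 1
  11101001
& 11011010
----------
  11001000
Decimal: 233 & 218 = 200



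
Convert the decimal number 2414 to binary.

Using repeated division by 2:
2414 ÷ 2 = 1207 remainder 0
1207 ÷ 2 = 603 remainder 1
603 ÷ 2 = 301 remainder 1
301 ÷ 2 = 150 remainder 1
150 ÷ 2 = 75 remainder 0
75 ÷ 2 = 37 remainder 1
37 ÷ 2 = 18 remainder 1
18 ÷ 2 = 9 remainder 0
9 ÷ 2 = 4 remainder 1
4 ÷ 2 = 2 remainder 0
2 ÷ 2 = 1 remainder 0
1 ÷ 2 = 0 remainder 1
Reading remainders bottom to top: 100101101110



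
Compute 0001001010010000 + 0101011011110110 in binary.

Add column by column from the right: bit + bit + carry-in; write the sum mod 2, carry 1 when the sum is 2 or 3.
carry:  0010110111100000
        0001001010010000
+       0101011011110110
------------------------
       00110100110000110
(the carry out of the leftmost column, 0, becomes the leading bit)
Decimal check:
  0001001010010000 = 4096 + 512 + 128 + 16 = 4752
  0101011011110110 = 16384 + 4096 + 1024 + 512 + 128 + 64 + 32 + 16 + 4 + 2 = 22262
  4752 + 22262 = 27014, and 00110100110000110 = 16384 + 8192 + 2048 + 256 + 128 + 4 + 2 = 27014 ✓



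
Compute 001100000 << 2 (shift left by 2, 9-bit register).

Original: 001100000 (decimal 96)
Shift left by 2 positions
Append 2 zeros on the right
Result: 110000000 (decimal 384)
Equivalent: 96 << 2 = 96 × 2^2 = 384



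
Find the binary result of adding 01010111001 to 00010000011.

Add column by column from the right: bit + bit + carry-in; write the sum mod 2, carry 1 when the sum is 2 or 3.
carry:  00100000110
        01010111001
+       00010000011
-------------------
       001100111100
(the carry out of the leftmost column, 0, becomes the leading bit)
Decimal check:
  01010111001 = 512 + 128 + 32 + 16 + 8 + 1 = 697
  00010000011 = 128 + 2 + 1 = 131
  697 + 131 = 828, and 001100111100 = 512 + 256 + 32 + 16 + 8 + 4 = 828 ✓



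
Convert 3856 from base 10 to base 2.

Using repeated division by 2:
3856 ÷ 2 = 1928 remainder 0
1928 ÷ 2 = 964 remainder 0
964 ÷ 2 = 482 remainder 0
482 ÷ 2 = 241 remainder 0
241 ÷ 2 = 120 remainder 1
120 ÷ 2 = 60 remainder 0
60 ÷ 2 = 30 remainder 0
30 ÷ 2 = 15 remainder 0
15 ÷ 2 = 7 remainder 1
7 ÷ 2 = 3 remainder 1
3 ÷ 2 = 1 remainder 1
1 ÷ 2 = 0 remainder 1
Reading remainders bottom to top: 111100010000



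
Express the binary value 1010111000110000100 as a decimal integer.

Sum of powers of 2 for each 1-bit:
2^2 + 2^7 + 2^8 + 2^12 + 2^13 + 2^14 + 2^16 + 2^18
= 4 + 128 + 256 + 4096 + 8192 + 16384 + 65536 + 262144
= 356740



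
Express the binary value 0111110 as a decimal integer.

Sum of powers of 2 for each 1-bit:
2^1 + 2^2 + 2^3 + 2^4 + 2^5
= 2 + 4 + 8 + 16 + 32
= 62



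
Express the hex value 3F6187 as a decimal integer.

Expand by place value (powers of 16):
Digit values: F = 15
3F6187 = 3 × 16^5 + 15 × 16^4 + 6 × 16^3 + 1 × 16^2 + 8 × 16^1 + 7 × 16^0
= 3 × 1048576 + 15 × 65536 + 6 × 4096 + 1 × 256 + 8 × 16 + 7 × 1
= 3145728 + 983040 + 24576 + 256 + 128 + 7
= 4153735



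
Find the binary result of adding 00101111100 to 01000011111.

Add column by column from the right: bit + bit + carry-in; write the sum mod 2, carry 1 when the sum is 2 or 3.
carry:  00011111000
        00101111100
+       01000011111
-------------------
       001110011011
(the carry out of the leftmost column, 0, becomes the leading bit)
Decimal check:
  00101111100 = 256 + 64 + 32 + 16 + 8 + 4 = 380
  01000011111 = 512 + 16 + 8 + 4 + 2 + 1 = 543
  380 + 543 = 923, and 001110011011 = 512 + 256 + 128 + 16 + 8 + 2 + 1 = 923 ✓



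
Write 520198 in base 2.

Using repeated division by 2:
520198 ÷ 2 = 260099 remainder 0
260099 ÷ 2 = 130049 remainder 1
130049 ÷ 2 = 65024 remainder 1
65024 ÷ 2 = 32512 remainder 0
32512 ÷ 2 = 16256 remainder 0
16256 ÷ 2 = 8128 remainder 0
8128 ÷ 2 = 4064 remainder 0
4064 ÷ 2 = 2032 remainder 0
2032 ÷ 2 = 1016 remainder 0
1016 ÷ 2 = 508 remainder 0
508 ÷ 2 = 254 remainder 0
254 ÷ 2 = 127 remainder 0
127 ÷ 2 = 63 remainder 1
63 ÷ 2 = 31 remainder 1
31 ÷ 2 = 15 remainder 1
15 ÷ 2 = 7 remainder 1
7 ÷ 2 = 3 remainder 1
3 ÷ 2 = 1 remainder 1
1 ÷ 2 = 0 remainder 1
Reading remainders bottom to top: 1111111000000000110



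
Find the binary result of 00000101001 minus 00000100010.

Method 1 - Direct subtraction (column by column from the right: bit − bit − borrow-in; if negative, add 2 and borrow 1 from the next column):
borrow: 00000001100
        00000101001
-       00000100010
-------------------
        00000000111

Method 2 - Add two's complement:
Two's complement of 00000100010: invert → 11111011101, add 1 → 11111011110
  00000101001
+ 11111011110
-------------
 100000000111  (end carry out of the top bit = 1)
Discarding the end carry: 00000000111
Decimal check:
  00000101001 = 32 + 8 + 1 = 41
  00000100010 = 32 + 2 = 34
  41 - 34 = 7, and 00000000111 = 4 + 2 + 1 = 7 ✓



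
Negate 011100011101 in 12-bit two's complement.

Original: 011100011101
Step 1 - Invert all bits: 100011100010
Step 2 - Add 1: 100011100011
Verification: 011100011101 + 100011100011 = 1000000000000; discarding the end carry (carry out of the top bit) leaves the 12-bit value 000000000000, as required for x + (-x)



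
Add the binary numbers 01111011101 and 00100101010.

Add column by column from the right: bit + bit + carry-in; write the sum mod 2, carry 1 when the sum is 2 or 3.
carry:  11111110000
        01111011101
+       00100101010
-------------------
       010100000111
(the carry out of the leftmost column, 0, becomes the leading bit)
Decimal check:
  01111011101 = 512 + 256 + 128 + 64 + 16 + 8 + 4 + 1 = 989
  00100101010 = 256 + 32 + 8 + 2 = 298
  989 + 298 = 1287, and 010100000111 = 1024 + 256 + 4 + 2 + 1 = 1287 ✓



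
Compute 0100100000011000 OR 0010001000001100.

OR: 1 when either bit is 1
  0100100000011000
| 0010001000001100
------------------
  0110101000011100
Decimal: 18456 | 8716 = 27164



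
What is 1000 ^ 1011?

XOR: 1 when bits differ
  1000
^ 1011
------
  0011
Decimal: 8 ^ 11 = 3



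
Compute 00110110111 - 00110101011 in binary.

Method 1 - Direct subtraction (column by column from the right: bit − bit − borrow-in; if negative, add 2 and borrow 1 from the next column):
borrow: 00000010000
        00110110111
-       00110101011
-------------------
        00000001100

Method 2 - Add two's complement:
Two's complement of 00110101011: invert → 11001010100, add 1 → 11001010101
  00110110111
+ 11001010101
-------------
 100000001100  (end carry out of the top bit = 1)
Discarding the end carry: 00000001100
Decimal check:
  00110110111 = 256 + 128 + 32 + 16 + 4 + 2 + 1 = 439
  00110101011 = 256 + 128 + 32 + 8 + 2 + 1 = 427
  439 - 427 = 12, and 00000001100 = 8 + 4 = 12 ✓



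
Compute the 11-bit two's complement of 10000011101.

Original (sign bit 1, negative): 10000011101
Step 1 - Invert all bits: 01111100010
Step 2 - Add 1: 01111100011
Verification: 10000011101 + 01111100011 = 100000000000; discarding the end carry (carry out of the top bit) leaves the 11-bit value 00000000000, as required for x + (-x)



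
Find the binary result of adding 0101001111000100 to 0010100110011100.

Add column by column from the right: bit + bit + carry-in; write the sum mod 2, carry 1 when the sum is 2 or 3.
carry:  0000011100111000
        0101001111000100
+       0010100110011100
------------------------
       00111110101100000
(the carry out of the leftmost column, 0, becomes the leading bit)
Decimal check:
  0101001111000100 = 16384 + 4096 + 512 + 256 + 128 + 64 + 4 = 21444
  0010100110011100 = 8192 + 2048 + 256 + 128 + 16 + 8 + 4 = 10652
  21444 + 10652 = 32096, and 00111110101100000 = 16384 + 8192 + 4096 + 2048 + 1024 + 256 + 64 + 32 = 32096 ✓



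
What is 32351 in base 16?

Using repeated division by 16 (digits 10–15 are A–F):
32351 ÷ 16 = 2021 remainder 15 (F)
2021 ÷ 16 = 126 remainder 5
126 ÷ 16 = 7 remainder 14 (E)
7 ÷ 16 = 0 remainder 7
Reading remainders bottom to top: 7E5F



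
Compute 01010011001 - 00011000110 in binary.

Method 1 - Direct subtraction (column by column from the right: bit − bit − borrow-in; if negative, add 2 and borrow 1 from the next column):
borrow: 01110001100
        01010011001
-       00011000110
-------------------
        00111010011

Method 2 - Add two's complement:
Two's complement of 00011000110: invert → 11100111001, add 1 → 11100111010
  01010011001
+ 11100111010
-------------
 100111010011  (end carry out of the top bit = 1)
Discarding the end carry: 00111010011
Decimal check:
  01010011001 = 512 + 128 + 16 + 8 + 1 = 665
  00011000110 = 128 + 64 + 4 + 2 = 198
  665 - 198 = 467, and 00111010011 = 256 + 128 + 64 + 16 + 2 + 1 = 467 ✓



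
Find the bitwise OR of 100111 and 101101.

OR: 1 when either bit is 1
  100111
| 101101
--------
  101111
Decimal: 39 | 45 = 47



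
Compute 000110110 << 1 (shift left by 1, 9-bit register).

Original: 000110110 (decimal 54)
Shift left by 1 position
Append 1 zero on the right
Result: 001101100 (decimal 108)
Equivalent: 54 << 1 = 54 × 2^1 = 108



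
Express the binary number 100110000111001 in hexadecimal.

Group into 4-bit nibbles from right:
  0100 = 4
  1100 = C
  0011 = 3
  1001 = 9
Result: 4C39



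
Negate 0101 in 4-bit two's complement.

Original: 0101
Step 1 - Invert all bits: 1010
Step 2 - Add 1: 1011
Verification: 0101 + 1011 = 10000; discarding the end carry (carry out of the top bit) leaves the 4-bit value 0000, as required for x + (-x)



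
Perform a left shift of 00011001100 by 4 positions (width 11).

Original: 00011001100 (decimal 204)
Shift left by 4 positions
Append 4 zeros on the right and drop the 4 high bits that overflow the 11-bit width
Result: 10011000000 (decimal 1216)
Equivalent: 204 << 4 = 204 × 2^4 = 3264, truncated to 11 bits = 1216



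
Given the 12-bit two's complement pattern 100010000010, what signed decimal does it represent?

Binary: 100010000010
Sign bit: 1 (negative)
Invert: 011101111101
Add 1:  011101111110
Magnitude: 011101111110 = 1024 + 512 + 256 + 64 + 32 + 16 + 8 + 4 + 2 = 1918
Value: -1918



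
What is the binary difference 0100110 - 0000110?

Method 1 - Direct subtraction (column by column from the right: bit − bit − borrow-in; if negative, add 2 and borrow 1 from the next column):
borrow: 0000000
        0100110
-       0000110
---------------
        0100000

Method 2 - Add two's complement:
Two's complement of 0000110: invert → 1111001, add 1 → 1111010
  0100110
+ 1111010
---------
 10100000  (end carry out of the top bit = 1)
Discarding the end carry: 0100000
Decimal check:
  0100110 = 32 + 4 + 2 = 38
  0000110 = 4 + 2 = 6
  38 - 6 = 32, and 0100000 = 32 ✓



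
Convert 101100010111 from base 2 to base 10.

Sum of powers of 2 for each 1-bit:
2^0 + 2^1 + 2^2 + 2^4 + 2^8 + 2^9 + 2^11
= 1 + 2 + 4 + 16 + 256 + 512 + 2048
= 2839



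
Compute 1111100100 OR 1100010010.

OR: 1 when either bit is 1
  1111100100
| 1100010010
------------
  1111110110
Decimal: 996 | 786 = 1014



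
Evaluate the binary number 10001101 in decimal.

Sum of powers of 2 for each 1-bit:
2^0 + 2^2 + 2^3 + 2^7
= 1 + 4 + 8 + 128
= 141



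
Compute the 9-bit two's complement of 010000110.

Original: 010000110
Step 1 - Invert all bits: 101111001
Step 2 - Add 1: 101111010
Verification: 010000110 + 101111010 = 1000000000; discarding the end carry (carry out of the top bit) leaves the 9-bit value 000000000, as required for x + (-x)



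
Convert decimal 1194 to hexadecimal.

Using repeated division by 16 (digits 10–15 are A–F):
1194 ÷ 16 = 74 remainder 10 (A)
74 ÷ 16 = 4 remainder 10 (A)
4 ÷ 16 = 0 remainder 4
Reading remainders bottom to top: 4AA



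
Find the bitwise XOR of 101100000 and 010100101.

XOR: 1 when bits differ
  101100000
^ 010100101
-----------
  111000101
Decimal: 352 ^ 165 = 453



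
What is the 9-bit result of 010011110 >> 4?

Original: 010011110 (decimal 158)
Shift right by 4 positions
Drop the 4 low bits; fill with zeros on the left
Result: 000001001 (decimal 9)
Equivalent: 158 >> 4 = 158 ÷ 2^4 = 9



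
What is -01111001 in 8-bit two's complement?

Original: 01111001
Step 1 - Invert all bits: 10000110
Step 2 - Add 1: 10000111
Verification: 01111001 + 10000111 = 100000000; discarding the end carry (carry out of the top bit) leaves the 8-bit value 00000000, as required for x + (-x)



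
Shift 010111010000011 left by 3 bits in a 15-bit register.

Original: 010111010000011 (decimal 11907)
Shift left by 3 positions
Append 3 zeros on the right and drop the 3 high bits that overflow the 15-bit width
Result: 111010000011000 (decimal 29720)
Equivalent: 11907 << 3 = 11907 × 2^3 = 95256, truncated to 15 bits = 29720



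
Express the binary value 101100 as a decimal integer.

Sum of powers of 2 for each 1-bit:
2^2 + 2^3 + 2^5
= 4 + 8 + 32
= 44



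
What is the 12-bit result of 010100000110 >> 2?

Original: 010100000110 (decimal 1286)
Shift right by 2 positions
Drop the 2 low bits; fill with zeros on the left
Result: 000101000001 (decimal 321)
Equivalent: 1286 >> 2 = 1286 ÷ 2^2 = 321



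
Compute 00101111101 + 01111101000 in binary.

Add column by column from the right: bit + bit + carry-in; write the sum mod 2, carry 1 when the sum is 2 or 3.
carry:  11111110000
        00101111101
+       01111101000
-------------------
       010101100101
(the carry out of the leftmost column, 0, becomes the leading bit)
Decimal check:
  00101111101 = 256 + 64 + 32 + 16 + 8 + 4 + 1 = 381
  01111101000 = 512 + 256 + 128 + 64 + 32 + 8 = 1000
  381 + 1000 = 1381, and 010101100101 = 1024 + 256 + 64 + 32 + 4 + 1 = 1381 ✓



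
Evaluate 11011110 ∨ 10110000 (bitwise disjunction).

OR: 1 when either bit is 1
  11011110
| 10110000
----------
  11111110
Decimal: 222 | 176 = 254



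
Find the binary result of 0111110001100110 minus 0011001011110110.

Method 1 - Direct subtraction (column by column from the right: bit − bit − borrow-in; if negative, add 2 and borrow 1 from the next column):
borrow: 0000011111100000
        0111110001100110
-       0011001011110110
------------------------
        0100100101110000

Method 2 - Add two's complement:
Two's complement of 0011001011110110: invert → 1100110100001001, add 1 → 1100110100001010
  0111110001100110
+ 1100110100001010
------------------
 10100100101110000  (end carry out of the top bit = 1)
Discarding the end carry: 0100100101110000
Decimal check:
  0111110001100110 = 16384 + 8192 + 4096 + 2048 + 1024 + 64 + 32 + 4 + 2 = 31846
  0011001011110110 = 8192 + 4096 + 512 + 128 + 64 + 32 + 16 + 4 + 2 = 13046
  31846 - 13046 = 18800, and 0100100101110000 = 16384 + 2048 + 256 + 64 + 32 + 16 = 18800 ✓



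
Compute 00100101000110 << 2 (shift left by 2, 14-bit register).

Original: 00100101000110 (decimal 2374)
Shift left by 2 positions
Append 2 zeros on the right
Result: 10010100011000 (decimal 9496)
Equivalent: 2374 << 2 = 2374 × 2^2 = 9496



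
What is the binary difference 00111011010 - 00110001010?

Method 1 - Direct subtraction (column by column from the right: bit − bit − borrow-in; if negative, add 2 and borrow 1 from the next column):
borrow: 00000000000
        00111011010
-       00110001010
-------------------
        00001010000

Method 2 - Add two's complement:
Two's complement of 00110001010: invert → 11001110101, add 1 → 11001110110
  00111011010
+ 11001110110
-------------
 100001010000  (end carry out of the top bit = 1)
Discarding the end carry: 00001010000
Decimal check:
  00111011010 = 256 + 128 + 64 + 16 + 8 + 2 = 474
  00110001010 = 256 + 128 + 8 + 2 = 394
  474 - 394 = 80, and 00001010000 = 64 + 16 = 80 ✓



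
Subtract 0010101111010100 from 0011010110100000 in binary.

Method 1 - Direct subtraction (column by column from the right: bit − bit − borrow-in; if negative, add 2 and borrow 1 from the next column):
borrow: 0001011110111000
        0011010110100000
-       0010101111010100
------------------------
        0000100111001100

Method 2 - Add two's complement:
Two's complement of 0010101111010100: invert → 1101010000101011, add 1 → 1101010000101100
  0011010110100000
+ 1101010000101100
------------------
 10000100111001100  (end carry out of the top bit = 1)
Discarding the end carry: 0000100111001100
Decimal check:
  0011010110100000 = 8192 + 4096 + 1024 + 256 + 128 + 32 = 13728
  0010101111010100 = 8192 + 2048 + 512 + 256 + 128 + 64 + 16 + 4 = 11220
  13728 - 11220 = 2508, and 0000100111001100 = 2048 + 256 + 128 + 64 + 8 + 4 = 2508 ✓



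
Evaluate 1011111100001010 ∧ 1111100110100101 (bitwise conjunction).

AND: 1 only when both bits are 1
  1011111100001010
& 1111100110100101
------------------
  1011100100000000
Decimal: 48906 & 63909 = 47360



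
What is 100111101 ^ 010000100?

XOR: 1 when bits differ
  100111101
^ 010000100
-----------
  110111001
Decimal: 317 ^ 132 = 441



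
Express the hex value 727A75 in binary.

Convert each hex digit to 4 bits:
  7 = 0111
  2 = 0010
  7 = 0111
  A = 1010
  7 = 0111
  5 = 0101
Concatenate: 011100100111101001110101



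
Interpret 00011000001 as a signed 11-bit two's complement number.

Binary: 00011000001
Sign bit: 0 (non-negative)
Read directly as an unsigned value:
00011000001 = 128 + 64 + 1 = 193
Value: 193



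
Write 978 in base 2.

Using repeated division by 2:
978 ÷ 2 = 489 remainder 0
489 ÷ 2 = 244 remainder 1
244 ÷ 2 = 122 remainder 0
122 ÷ 2 = 61 remainder 0
61 ÷ 2 = 30 remainder 1
30 ÷ 2 = 15 remainder 0
15 ÷ 2 = 7 remainder 1
7 ÷ 2 = 3 remainder 1
3 ÷ 2 = 1 remainder 1
1 ÷ 2 = 0 remainder 1
Reading remainders bottom to top: 1111010010



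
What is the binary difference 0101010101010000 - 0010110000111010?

Method 1 - Direct subtraction (column by column from the right: bit − bit − borrow-in; if negative, add 2 and borrow 1 from the next column):
borrow: 0101000001111100
        0101010101010000
-       0010110000111010
------------------------
        0010100100010110

Method 2 - Add two's complement:
Two's complement of 0010110000111010: invert → 1101001111000101, add 1 → 1101001111000110
  0101010101010000
+ 1101001111000110
------------------
 10010100100010110  (end carry out of the top bit = 1)
Discarding the end carry: 0010100100010110
Decimal check:
  0101010101010000 = 16384 + 4096 + 1024 + 256 + 64 + 16 = 21840
  0010110000111010 = 8192 + 2048 + 1024 + 32 + 16 + 8 + 2 = 11322
  21840 - 11322 = 10518, and 0010100100010110 = 8192 + 2048 + 256 + 16 + 4 + 2 = 10518 ✓



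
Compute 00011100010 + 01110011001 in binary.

Add column by column from the right: bit + bit + carry-in; write the sum mod 2, carry 1 when the sum is 2 or 3.
carry:  11100000000
        00011100010
+       01110011001
-------------------
       010001111011
(the carry out of the leftmost column, 0, becomes the leading bit)
Decimal check:
  00011100010 = 128 + 64 + 32 + 2 = 226
  01110011001 = 512 + 256 + 128 + 16 + 8 + 1 = 921
  226 + 921 = 1147, and 010001111011 = 1024 + 64 + 32 + 16 + 8 + 2 + 1 = 1147 ✓



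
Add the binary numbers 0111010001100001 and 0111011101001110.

Add column by column from the right: bit + bit + carry-in; write the sum mod 2, carry 1 when the sum is 2 or 3.
carry:  1110100010000000
        0111010001100001
+       0111011101001110
------------------------
       01110101110101111
(the carry out of the leftmost column, 0, becomes the leading bit)
Decimal check:
  0111010001100001 = 16384 + 8192 + 4096 + 1024 + 64 + 32 + 1 = 29793
  0111011101001110 = 16384 + 8192 + 4096 + 1024 + 512 + 256 + 64 + 8 + 4 + 2 = 30542
  29793 + 30542 = 60335, and 01110101110101111 = 32768 + 16384 + 8192 + 2048 + 512 + 256 + 128 + 32 + 8 + 4 + 2 + 1 = 60335 ✓



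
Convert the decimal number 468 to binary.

Using repeated division by 2:
468 ÷ 2 = 234 remainder 0
234 ÷ 2 = 117 remainder 0
117 ÷ 2 = 58 remainder 1
58 ÷ 2 = 29 remainder 0
29 ÷ 2 = 14 remainder 1
14 ÷ 2 = 7 remainder 0
7 ÷ 2 = 3 remainder 1
3 ÷ 2 = 1 remainder 1
1 ÷ 2 = 0 remainder 1
Reading remainders bottom to top: 111010100



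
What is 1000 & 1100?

AND: 1 only when both bits are 1
  1000
& 1100
------
  1000
Decimal: 8 & 12 = 8



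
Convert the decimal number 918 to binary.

Using repeated division by 2:
918 ÷ 2 = 459 remainder 0
459 ÷ 2 = 229 remainder 1
229 ÷ 2 = 114 remainder 1
114 ÷ 2 = 57 remainder 0
57 ÷ 2 = 28 remainder 1
28 ÷ 2 = 14 remainder 0
14 ÷ 2 = 7 remainder 0
7 ÷ 2 = 3 remainder 1
3 ÷ 2 = 1 remainder 1
1 ÷ 2 = 0 remainder 1
Reading remainders bottom to top: 1110010110



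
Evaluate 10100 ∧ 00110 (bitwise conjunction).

AND: 1 only when both bits are 1
  10100
& 00110
-------
  00100
Decimal: 20 & 6 = 4



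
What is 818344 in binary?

Using repeated division by 2:
818344 ÷ 2 = 409172 remainder 0
409172 ÷ 2 = 204586 remainder 0
204586 ÷ 2 = 102293 remainder 0
102293 ÷ 2 = 51146 remainder 1
51146 ÷ 2 = 25573 remainder 0
25573 ÷ 2 = 12786 remainder 1
12786 ÷ 2 = 6393 remainder 0
6393 ÷ 2 = 3196 remainder 1
3196 ÷ 2 = 1598 remainder 0
1598 ÷ 2 = 799 remainder 0
799 ÷ 2 = 399 remainder 1
399 ÷ 2 = 199 remainder 1
199 ÷ 2 = 99 remainder 1
99 ÷ 2 = 49 remainder 1
49 ÷ 2 = 24 remainder 1
24 ÷ 2 = 12 remainder 0
12 ÷ 2 = 6 remainder 0
6 ÷ 2 = 3 remainder 0
3 ÷ 2 = 1 remainder 1
1 ÷ 2 = 0 remainder 1
Reading remainders bottom to top: 11000111110010101000



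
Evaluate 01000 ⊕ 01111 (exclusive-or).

XOR: 1 when bits differ
  01000
^ 01111
-------
  00111
Decimal: 8 ^ 15 = 7



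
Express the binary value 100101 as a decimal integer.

Sum of powers of 2 for each 1-bit:
2^0 + 2^2 + 2^5
= 1 + 4 + 32
= 37



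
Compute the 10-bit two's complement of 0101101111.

Original: 0101101111
Step 1 - Invert all bits: 1010010000
Step 2 - Add 1: 1010010001
Verification: 0101101111 + 1010010001 = 10000000000; discarding the end carry (carry out of the top bit) leaves the 10-bit value 0000000000, as required for x + (-x)



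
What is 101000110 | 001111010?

OR: 1 when either bit is 1
  101000110
| 001111010
-----------
  101111110
Decimal: 326 | 122 = 382



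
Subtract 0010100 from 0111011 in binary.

Method 1 - Direct subtraction (column by column from the right: bit − bit − borrow-in; if negative, add 2 and borrow 1 from the next column):
borrow: 0001000
        0111011
-       0010100
---------------
        0100111

Method 2 - Add two's complement:
Two's complement of 0010100: invert → 1101011, add 1 → 1101100
  0111011
+ 1101100
---------
 10100111  (end carry out of the top bit = 1)
Discarding the end carry: 0100111
Decimal check:
  0111011 = 32 + 16 + 8 + 2 + 1 = 59
  0010100 = 16 + 4 = 20
  59 - 20 = 39, and 0100111 = 32 + 4 + 2 + 1 = 39 ✓



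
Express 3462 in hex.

Using repeated division by 16 (digits 10–15 are A–F):
3462 ÷ 16 = 216 remainder 6
216 ÷ 16 = 13 remainder 8
13 ÷ 16 = 0 remainder 13 (D)
Reading remainders bottom to top: D86



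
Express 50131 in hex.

Using repeated division by 16 (digits 10–15 are A–F):
50131 ÷ 16 = 3133 remainder 3
3133 ÷ 16 = 195 remainder 13 (D)
195 ÷ 16 = 12 remainder 3
12 ÷ 16 = 0 remainder 12 (C)
Reading remainders bottom to top: C3D3



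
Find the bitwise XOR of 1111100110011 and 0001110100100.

XOR: 1 when bits differ
  1111100110011
^ 0001110100100
---------------
  1110010010111
Decimal: 7987 ^ 932 = 7319

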